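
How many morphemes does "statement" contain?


Word: "statement"
Morphemes: state + -ment
Each morpheme carries meaning
= 2 morphemes


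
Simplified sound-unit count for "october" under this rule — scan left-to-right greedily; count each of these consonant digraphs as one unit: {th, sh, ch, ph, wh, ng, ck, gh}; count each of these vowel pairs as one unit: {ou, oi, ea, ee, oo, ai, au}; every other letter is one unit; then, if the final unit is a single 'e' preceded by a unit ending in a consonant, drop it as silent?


Word: "october" (7 letters)
Left-to-right scan:
  [1] 'o' (letter)
  [2] 'c' (letter)
  [3] 't' (letter)
  [4] 'o' (letter)
  [5] 'b' (letter)
  [6] 'e' (letter)
  [7] 'r' (letter)
Units from scan: 7
Sound units = 7 units


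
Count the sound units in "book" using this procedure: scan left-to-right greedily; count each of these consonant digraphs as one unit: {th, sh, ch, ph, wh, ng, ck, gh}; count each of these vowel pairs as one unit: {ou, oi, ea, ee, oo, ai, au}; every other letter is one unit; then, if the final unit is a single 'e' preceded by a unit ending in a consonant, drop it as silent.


Word: "book" (4 letters)
Left-to-right scan:
  (1) 'b' (letter)
  (2) 'oo' (vowel-pair)
  (3) 'k' (letter)
Units from scan: 3
Sound units = 3 units


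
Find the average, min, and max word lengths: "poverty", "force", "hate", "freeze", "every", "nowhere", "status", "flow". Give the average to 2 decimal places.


Lengths: "poverty"=7, "force"=5, "hate"=4, "freeze"=6, "every"=5, "nowhere"=7, "status"=6, "flow"=4
Sum = 44, Count = 8
Average = 44/8 = 5.50
= avg=5.50, min=4, max=7


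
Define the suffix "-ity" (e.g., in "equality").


Suffix: -ity
Example: equality = equal + -ity
Meaning = quality of


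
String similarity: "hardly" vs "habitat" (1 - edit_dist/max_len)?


Word 1: "hardly" (length 6)
Word 2: "habitat" (length 7)
One optimal edit sequence:
  1. keep 'h'
  2. keep 'a'
  3. insert 'b'  (+1)
  4. substitute 'r' -> 'i'  (+1)
  5. substitute 'd' -> 't'  (+1)
  6. substitute 'l' -> 'a'  (+1)
  7. substitute 'y' -> 't'  (+1)
Edit distance = 5
Max length = max(6, 7) = 7
Similarity = 1 - 5/7
= 0.2857


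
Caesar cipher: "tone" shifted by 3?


Word: "tone"
Shift: 3
Each letter → (letter + shift) mod 26:
  't' (19) + 3 = 22 → 'w'
  'o' (14) + 3 = 17 → 'r'
  'n' (13) + 3 = 16 → 'q'
  'e' (4) + 3 = 7 → 'h'
Result = "wrqh"


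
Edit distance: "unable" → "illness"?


Word 1: "unable" (length 6)
Word 2: "illness" (length 7)
One optimal edit sequence (insert/delete/substitute each cost 1):
  1. insert 'i'  (+1)
  2. substitute 'u' -> 'l'  (+1)
  3. substitute 'n' -> 'l'  (+1)
  4. substitute 'a' -> 'n'  (+1)
  5. substitute 'b' -> 'e'  (+1)
  6. substitute 'l' -> 's'  (+1)
  7. substitute 'e' -> 's'  (+1)
Total edit operations: 7
Edit distance = 7


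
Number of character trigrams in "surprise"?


Word: "surprise" (length 8)
Number of 3-grams = length - 3 + 1 = 8 - 3 + 1
= 6


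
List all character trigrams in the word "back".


Word: "back" (length 4)
Number of trigrams = 4 - 3 + 1 = 2
  Position 0: "bac"
  Position 1: "ack"
Trigrams = "bac", "ack"


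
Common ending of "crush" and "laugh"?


Word 1: "crush"
Word 2: "laugh"
Comparing from end:
  Pos -1: 'h' == 'h'
  Pos -2: 's' != 'g' (stop)
LCS = "h" (length 1)


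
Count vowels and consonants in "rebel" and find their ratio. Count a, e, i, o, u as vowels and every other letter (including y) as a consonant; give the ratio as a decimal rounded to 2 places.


Word: "rebel"
Vowels (a,e,i,o,u): 2
Consonants: 3
Ratio = 2/3
= 0.67


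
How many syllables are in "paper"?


Word: "paper"
Syllable breakdown: pa | per
Counting: 2 parts
= 2 syllables


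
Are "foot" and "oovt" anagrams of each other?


Word 1: "foot" → sorted: foot
Word 2: "oovt" → sorted: ootv
Same letters? foot != ootv
Anagram = No


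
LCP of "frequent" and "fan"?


Word 1: "frequent"
Word 2: "fan"
Comparing from start:
  Pos 0: 'f' == 'f'
  Pos 1: 'r' != 'a' (stop)
LCP = "f" (length 1)


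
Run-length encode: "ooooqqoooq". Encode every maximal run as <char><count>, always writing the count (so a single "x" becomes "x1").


String: "ooooqqoooq"
Scanning for consecutive runs:
  'o' x 4
  'q' x 2
  'o' x 3
  'q' x 1
RLE = "o4q2o3q1"


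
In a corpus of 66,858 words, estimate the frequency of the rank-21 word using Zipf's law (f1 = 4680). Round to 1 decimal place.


Zipf's law: f(r) = f(1) / r
f(1) = 4680
f(21) = 4680 / 21
= 222.9 occurrences


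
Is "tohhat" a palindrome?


Word: "tohhat"
Reversed: "tahhot"
Forward == Backward? tohhat != tahhot
Palindrome = No


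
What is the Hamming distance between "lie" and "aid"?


Comparing character by character (same length = 3):
  Pos 0: 'l' vs 'a' !=
  Pos 1: 'i' vs 'i' =
  Pos 2: 'e' vs 'd' !=
Hamming distance = 2


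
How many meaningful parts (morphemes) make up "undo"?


Word: "undo"
Morphemes: un- / do
Each morpheme carries meaning
= 2 morphemes


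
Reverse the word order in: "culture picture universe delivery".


Original: "culture picture universe delivery"
Words (1..n): culture | picture | universe | delivery
Reversed (n..1): delivery | universe | picture | culture
Result = "delivery universe picture culture"


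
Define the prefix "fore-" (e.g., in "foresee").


Prefix: fore-
Example: foresee = fore- + see
Meaning = before


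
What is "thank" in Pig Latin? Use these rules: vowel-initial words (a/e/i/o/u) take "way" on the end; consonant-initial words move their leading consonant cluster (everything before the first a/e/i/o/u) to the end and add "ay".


Word: "thank"
Starts with consonant(s) → move to end, add 'ay'
Consonant cluster: "th"
Pig Latin = "ankthay"


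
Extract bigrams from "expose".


Word: "expose" (length 6)
Number of bigrams = 6 - 2 + 1 = 5
  Position 0: "ex"
  Position 1: "xp"
  Position 2: "po"
  Position 3: "os"
  Position 4: "se"
Bigrams = "ex", "xp", "po", "os", "se"


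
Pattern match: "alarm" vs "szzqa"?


Pattern of "alarm": [0, 1, 0, 2, 3]
Pattern of "szzqa": [0, 1, 1, 2, 3]
Patterns do not match
Same pattern = No


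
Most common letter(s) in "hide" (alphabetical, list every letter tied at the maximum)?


Word: "hide"
Letter counts:
  'd': 1
  'e': 1
  'h': 1
  'i': 1
Maximum count = 1
Most frequent = 'd', 'e', 'h', 'i' (1 time each)


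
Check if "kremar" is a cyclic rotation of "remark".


Word: "remark", Candidate: "kremar"
Method: check if candidate is substring of word+word
"remarkremark" contains "kremar"? Yes
Is rotation = Yes


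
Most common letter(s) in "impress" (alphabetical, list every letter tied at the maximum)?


Word: "impress"
Letter counts:
  'e': 1
  'i': 1
  'm': 1
  'p': 1
  'r': 1
  's': 2
Maximum count = 2
Most frequent = 's' (2 times each)


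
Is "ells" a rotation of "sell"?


Word: "sell", Candidate: "ells"
Method: check if candidate is substring of word+word
"sellsell" contains "ells"? Yes
Is rotation = Yes


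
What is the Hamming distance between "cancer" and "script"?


Comparing character by character (same length = 6):
  Pos 0: 'c' vs 's' !=
  Pos 1: 'a' vs 'c' !=
  Pos 2: 'n' vs 'r' !=
  Pos 3: 'c' vs 'i' !=
  Pos 4: 'e' vs 'p' !=
  Pos 5: 'r' vs 't' !=
Hamming distance = 6


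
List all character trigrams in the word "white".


Word: "white" (length 5)
Number of trigrams = 5 - 3 + 1 = 3
  Position 0: "whi"
  Position 1: "hit"
  Position 2: "ite"
Trigrams = "whi", "hit", "ite"


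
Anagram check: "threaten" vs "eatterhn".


Word 1: "threaten" → sorted: aeehnrtt
Word 2: "eatterhn" → sorted: aeehnrtt
Same letters? aeehnrtt == aeehnrtt
Anagram = Yes


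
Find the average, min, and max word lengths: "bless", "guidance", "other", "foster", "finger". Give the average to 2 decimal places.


Lengths: "bless"=5, "guidance"=8, "other"=5, "foster"=6, "finger"=6
Sum = 30, Count = 5
Average = 30/5 = 6.00
= avg=6.00, min=5, max=8


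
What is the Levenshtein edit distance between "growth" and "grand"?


Word 1: "growth" (length 6)
Word 2: "grand" (length 5)
One optimal edit sequence (insert/delete/substitute each cost 1):
  1. keep 'g'
  2. keep 'r'
  3. delete 'o'  (+1)
  4. substitute 'w' -> 'a'  (+1)
  5. substitute 't' -> 'n'  (+1)
  6. substitute 'h' -> 'd'  (+1)
Total edit operations: 4
Edit distance = 4


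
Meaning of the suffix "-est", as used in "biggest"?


Suffix: -est
As in: biggest -> big + -est, with a spelling change
Meaning = most


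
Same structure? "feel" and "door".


Pattern of "feel": [0, 1, 1, 2]
Pattern of "door": [0, 1, 1, 2]
Patterns match
Same pattern = Yes


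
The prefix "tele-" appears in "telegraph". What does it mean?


Prefix: tele-
Example: telegraph (tele- + graph)
Meaning = distant


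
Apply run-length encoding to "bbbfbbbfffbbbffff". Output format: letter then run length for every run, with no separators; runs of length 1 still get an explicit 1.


String: "bbbfbbbfffbbbffff"
Scanning for consecutive runs:
  'b' x 3
  'f' x 1
  'b' x 3
  'f' x 3
  'b' x 3
  'f' x 4
RLE = "b3f1b3f3b3f4"


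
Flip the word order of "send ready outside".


Original: "send ready outside"
Words (1..n): send | ready | outside
Reversed (n..1): outside | ready | send
Result = "outside ready send"


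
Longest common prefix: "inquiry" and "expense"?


Word 1: "inquiry"
Word 2: "expense"
Comparing from start:
  Pos 0: 'i' != 'e' (stop)
LCP = "" (length 0)


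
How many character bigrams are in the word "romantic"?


Word: "romantic" (length 8)
Number of 2-grams = length - 2 + 1 = 8 - 2 + 1
= 7


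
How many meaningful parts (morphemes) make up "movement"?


Word: "movement"
Morphemes: move / -ment
Each morpheme carries meaning
= 2 morphemes


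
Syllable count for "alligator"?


Word: "alligator"
Syllable breakdown: al · li · ga · tor
Counting: 4 parts
= 4 syllables


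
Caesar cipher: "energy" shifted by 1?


Word: "energy"
Shift: 1
Each letter → (letter + shift) mod 26:
  'e' (4) + 1 = 5 → 'f'
  'n' (13) + 1 = 14 → 'o'
  'e' (4) + 1 = 5 → 'f'
  'r' (17) + 1 = 18 → 's'
  'g' (6) + 1 = 7 → 'h'
  'y' (24) + 1 = 25 → 'z'
Result = "fofshz"


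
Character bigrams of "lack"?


Word: "lack" (length 4)
Number of bigrams = 4 - 2 + 1 = 3
  Position 0: "la"
  Position 1: "ac"
  Position 2: "ck"
Bigrams = "la", "ac", "ck"


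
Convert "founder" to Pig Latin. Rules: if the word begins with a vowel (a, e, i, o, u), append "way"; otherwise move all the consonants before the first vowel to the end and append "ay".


Word: "founder"
Starts with consonant(s) → move to end, add 'ay'
Consonant cluster: "f"
Pig Latin = "ounderfay"


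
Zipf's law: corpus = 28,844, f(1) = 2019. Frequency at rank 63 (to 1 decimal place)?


Zipf's law: f(r) = f(1) / r
f(1) = 2019
f(63) = 2019 / 63
= 32.0 occurrences


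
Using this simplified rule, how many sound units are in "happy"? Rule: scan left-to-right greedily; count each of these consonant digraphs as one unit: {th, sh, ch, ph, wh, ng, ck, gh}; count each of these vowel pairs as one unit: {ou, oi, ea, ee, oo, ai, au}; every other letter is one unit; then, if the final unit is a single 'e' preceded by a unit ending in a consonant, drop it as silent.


Word: "happy" (5 letters)
Left-to-right scan:
  [1] 'h' (letter)
  [2] 'a' (letter)
  [3] 'p' (letter)
  [4] 'p' (letter)
  [5] 'y' (letter)
Units from scan: 5
Sound units = 5 units


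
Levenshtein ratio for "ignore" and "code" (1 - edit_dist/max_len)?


Word 1: "ignore" (length 6)
Word 2: "code" (length 4)
One optimal edit sequence:
  1. delete 'i'  (+1)
  2. delete 'g'  (+1)
  3. substitute 'n' -> 'c'  (+1)
  4. keep 'o'
  5. substitute 'r' -> 'd'  (+1)
  6. keep 'e'
Edit distance = 4
Max length = max(6, 4) = 6
Similarity = 1 - 4/6
= 0.3333


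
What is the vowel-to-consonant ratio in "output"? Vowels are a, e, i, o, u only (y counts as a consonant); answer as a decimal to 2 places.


Word: "output"
Vowels (a,e,i,o,u): 3
Consonants: 3
Ratio = 3/3
= 1.00


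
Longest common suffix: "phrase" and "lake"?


Word 1: "phrase"
Word 2: "lake"
Comparing from end:
  Pos -1: 'e' == 'e'
  Pos -2: 's' != 'k' (stop)
LCS = "e" (length 1)


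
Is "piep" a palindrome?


Word: "piep"
Reversed: "peip"
Forward == Backward? piep != peip
Palindrome = No


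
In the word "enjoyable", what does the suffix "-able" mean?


Suffix: -able
Example: enjoyable = enjoy + -able
Meaning = capable of


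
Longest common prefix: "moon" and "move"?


Word 1: "moon"
Word 2: "move"
Comparing from start:
  Pos 0: 'm' == 'm'
  Pos 1: 'o' == 'o'
  Pos 2: 'o' != 'v' (stop)
LCP = "mo" (length 2)


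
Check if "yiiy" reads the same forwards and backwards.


Word: "yiiy"
Reversed: "yiiy"
Forward == Backward? yiiy == yiiy
Palindrome = Yes


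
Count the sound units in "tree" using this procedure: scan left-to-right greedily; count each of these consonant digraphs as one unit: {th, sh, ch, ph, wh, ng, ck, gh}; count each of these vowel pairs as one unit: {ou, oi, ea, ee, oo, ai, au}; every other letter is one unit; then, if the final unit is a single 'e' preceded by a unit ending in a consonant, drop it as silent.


Word: "tree" (4 letters)
Left-to-right scan:
  1. 't' (letter)
  2. 'r' (letter)
  3. 'ee' (vowel-pair)
Units from scan: 3
Sound units = 3 units


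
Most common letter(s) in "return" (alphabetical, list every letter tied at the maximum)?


Word: "return"
Letter counts:
  'e': 1
  'n': 1
  'r': 2
  't': 1
  'u': 1
Maximum count = 2
Most frequent = 'r' (2 times each)


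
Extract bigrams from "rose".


Word: "rose" (length 4)
Number of bigrams = 4 - 2 + 1 = 3
  Position 0: "ro"
  Position 1: "os"
  Position 2: "se"
Bigrams = "ro", "os", "se"


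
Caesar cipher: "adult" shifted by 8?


Word: "adult"
Shift: 8
Each letter → (letter + shift) mod 26:
  'a' (0) + 8 = 8 → 'i'
  'd' (3) + 8 = 11 → 'l'
  'u' (20) + 8 = 2 → 'c'
  'l' (11) + 8 = 19 → 't'
  't' (19) + 8 = 1 → 'b'
Result = "ilctb"


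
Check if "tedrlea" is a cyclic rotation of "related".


Word: "related", Candidate: "tedrlea"
Method: check if candidate is substring of word+word
"relatedrelated" contains "tedrlea"? No
Is rotation = No


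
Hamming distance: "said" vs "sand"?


Comparing character by character (same length = 4):
  Pos 0: 's' vs 's' =
  Pos 1: 'a' vs 'a' =
  Pos 2: 'i' vs 'n' !=
  Pos 3: 'd' vs 'd' =
Hamming distance = 1


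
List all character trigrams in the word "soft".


Word: "soft" (length 4)
Number of trigrams = 4 - 3 + 1 = 2
  Position 0: "sof"
  Position 1: "oft"
Trigrams = "sof", "oft"


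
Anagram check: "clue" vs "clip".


Word 1: "clue" → sorted: celu
Word 2: "clip" → sorted: cilp
Same letters? celu != cilp
Anagram = No


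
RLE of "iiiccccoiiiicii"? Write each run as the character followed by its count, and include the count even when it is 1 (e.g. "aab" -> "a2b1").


String: "iiiccccoiiiicii"
Scanning for consecutive runs:
  'i' x 3
  'c' x 4
  'o' x 1
  'i' x 4
  'c' x 1
  'i' x 2
RLE = "i3c4o1i4c1i2"


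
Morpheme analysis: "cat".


Word: "cat"
Morphemes: cat
Each morpheme carries meaning
= 1 morpheme


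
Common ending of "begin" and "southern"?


Word 1: "begin"
Word 2: "southern"
Comparing from end:
  Pos -1: 'n' == 'n'
  Pos -2: 'i' != 'r' (stop)
LCS = "n" (length 1)


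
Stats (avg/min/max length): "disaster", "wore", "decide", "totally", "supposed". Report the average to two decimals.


Lengths: "disaster"=8, "wore"=4, "decide"=6, "totally"=7, "supposed"=8
Sum = 33, Count = 5
Average = 33/5 = 6.60
= avg=6.60, min=4, max=8


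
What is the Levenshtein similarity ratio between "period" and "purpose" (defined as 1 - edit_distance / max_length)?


Word 1: "period" (length 6)
Word 2: "purpose" (length 7)
One optimal edit sequence:
  1. keep 'p'
  2. substitute 'e' -> 'u'  (+1)
  3. keep 'r'
  4. substitute 'i' -> 'p'  (+1)
  5. keep 'o'
  6. insert 's'  (+1)
  7. substitute 'd' -> 'e'  (+1)
Edit distance = 4
Max length = max(6, 7) = 7
Similarity = 1 - 4/7
= 0.4286


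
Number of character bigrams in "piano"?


Word: "piano" (length 5)
Number of 2-grams = length - 2 + 1 = 5 - 2 + 1
= 4


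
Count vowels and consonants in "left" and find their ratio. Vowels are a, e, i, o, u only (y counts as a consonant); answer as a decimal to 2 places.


Word: "left"
Vowels (a,e,i,o,u): 1
Consonants: 3
Ratio = 1/3
= 0.33


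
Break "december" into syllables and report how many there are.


Word: "december"
Syllable breakdown: de-cem-ber
Counting: 3 parts
= 3 syllables


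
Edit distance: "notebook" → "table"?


Word 1: "notebook" (length 8)
Word 2: "table" (length 5)
One optimal edit sequence (insert/delete/substitute each cost 1):
  1. delete 'n'  (+1)
  2. delete 'o'  (+1)
  3. keep 't'
  4. substitute 'e' -> 'a'  (+1)
  5. keep 'b'
  6. delete 'o'  (+1)
  7. substitute 'o' -> 'l'  (+1)
  8. substitute 'k' -> 'e'  (+1)
Total edit operations: 6
Edit distance = 6


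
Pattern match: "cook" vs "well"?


Pattern of "cook": [0, 1, 1, 2]
Pattern of "well": [0, 1, 2, 2]
Patterns do not match
Same pattern = No


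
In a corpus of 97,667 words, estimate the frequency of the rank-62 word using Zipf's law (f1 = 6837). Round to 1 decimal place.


Zipf's law: f(r) = f(1) / r
f(1) = 6837
f(62) = 6837 / 62
= 110.3 occurrences


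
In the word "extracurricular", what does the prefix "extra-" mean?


Prefix: extra-
Example: extracurricular = extra- + curricular
Meaning = beyond


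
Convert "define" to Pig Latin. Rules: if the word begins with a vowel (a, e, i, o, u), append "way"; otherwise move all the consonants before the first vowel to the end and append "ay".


Word: "define"
Starts with consonant(s) → move to end, add 'ay'
Consonant cluster: "d"
Pig Latin = "efineday"


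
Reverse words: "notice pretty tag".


Original: "notice pretty tag"
Words (1..n): notice | pretty | tag
Reversed (n..1): tag | pretty | notice
Result = "tag pretty notice"


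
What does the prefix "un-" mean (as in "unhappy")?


Prefix: un-
Example: unhappy (un- + happy)
Meaning = not / reverse


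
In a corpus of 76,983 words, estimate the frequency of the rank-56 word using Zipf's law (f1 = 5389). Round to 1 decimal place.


Zipf's law: f(r) = f(1) / r
f(1) = 5389
f(56) = 5389 / 56
= 96.2 occurrences


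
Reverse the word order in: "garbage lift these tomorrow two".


Original: "garbage lift these tomorrow two"
Words (1..n): garbage | lift | these | tomorrow | two
Reversed (n..1): two | tomorrow | these | lift | garbage
Result = "two tomorrow these lift garbage"


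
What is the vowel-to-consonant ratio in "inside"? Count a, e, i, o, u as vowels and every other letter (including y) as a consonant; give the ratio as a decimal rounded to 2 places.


Word: "inside"
Vowels (a,e,i,o,u): 3
Consonants: 3
Ratio = 3/3
= 1.00


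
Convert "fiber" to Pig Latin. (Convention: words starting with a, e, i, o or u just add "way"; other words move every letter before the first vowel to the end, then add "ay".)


Word: "fiber"
Starts with consonant(s) → move to end, add 'ay'
Consonant cluster: "f"
Pig Latin = "iberfay"


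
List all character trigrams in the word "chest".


Word: "chest" (length 5)
Number of trigrams = 5 - 3 + 1 = 3
  Position 0: "che"
  Position 1: "hes"
  Position 2: "est"
Trigrams = "che", "hes", "est"


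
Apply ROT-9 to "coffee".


Word: "coffee"
Shift: 9
Each letter → (letter + shift) mod 26:
  'c' (2) + 9 = 11 → 'l'
  'o' (14) + 9 = 23 → 'x'
  'f' (5) + 9 = 14 → 'o'
  'f' (5) + 9 = 14 → 'o'
  'e' (4) + 9 = 13 → 'n'
  'e' (4) + 9 = 13 → 'n'
Result = "lxoonn"


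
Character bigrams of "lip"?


Word: "lip" (length 3)
Number of bigrams = 3 - 2 + 1 = 2
  Position 0: "li"
  Position 1: "ip"
Bigrams = "li", "ip"


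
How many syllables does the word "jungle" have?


Word: "jungle"
Syllable breakdown: jun-gle
Counting: 2 parts
= 2 syllables


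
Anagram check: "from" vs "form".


Word 1: "from" → sorted: fmor
Word 2: "form" → sorted: fmor
Same letters? fmor == fmor
Anagram = Yes


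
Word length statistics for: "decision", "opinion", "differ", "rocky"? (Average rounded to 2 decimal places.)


Lengths: "decision"=8, "opinion"=7, "differ"=6, "rocky"=5
Sum = 26, Count = 4
Average = 26/4 = 6.50
= avg=6.50, min=5, max=8


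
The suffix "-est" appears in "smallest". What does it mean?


Suffix: -est
Example: smallest = small + -est
Meaning = most


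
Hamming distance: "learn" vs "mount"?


Comparing character by character (same length = 5):
  Pos 0: 'l' vs 'm' !=
  Pos 1: 'e' vs 'o' !=
  Pos 2: 'a' vs 'u' !=
  Pos 3: 'r' vs 'n' !=
  Pos 4: 'n' vs 't' !=
Hamming distance = 5


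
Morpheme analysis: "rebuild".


Word: "rebuild"
Morphemes: re- + build
Each morpheme carries meaning
= 2 morphemes


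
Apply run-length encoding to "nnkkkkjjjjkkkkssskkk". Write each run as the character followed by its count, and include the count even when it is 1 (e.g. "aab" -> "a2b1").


String: "nnkkkkjjjjkkkkssskkk"
Scanning for consecutive runs:
  'n' x 2
  'k' x 4
  'j' x 4
  'k' x 4
  's' x 3
  'k' x 3
RLE = "n2k4j4k4s3k3"


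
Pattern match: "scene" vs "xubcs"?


Pattern of "scene": [0, 1, 2, 3, 2]
Pattern of "xubcs": [0, 1, 2, 3, 4]
Patterns do not match
Same pattern = No


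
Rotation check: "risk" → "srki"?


Word: "risk", Candidate: "srki"
Method: check if candidate is substring of word+word
"riskrisk" contains "srki"? No
Is rotation = No


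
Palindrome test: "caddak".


Word: "caddak"
Reversed: "kaddac"
Forward == Backward? caddak != kaddac
Palindrome = No


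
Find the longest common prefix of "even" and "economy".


Word 1: "even"
Word 2: "economy"
Comparing from start:
  Pos 0: 'e' == 'e'
  Pos 1: 'v' != 'c' (stop)
LCP = "e" (length 1)


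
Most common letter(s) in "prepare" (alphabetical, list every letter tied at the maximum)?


Word: "prepare"
Letter counts:
  'a': 1
  'e': 2
  'p': 2
  'r': 2
Maximum count = 2
Most frequent = 'e', 'p', 'r' (2 times each)


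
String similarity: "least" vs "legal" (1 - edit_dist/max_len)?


Word 1: "least" (length 5)
Word 2: "legal" (length 5)
One optimal edit sequence:
  1. keep 'l'
  2. keep 'e'
  3. substitute 'a' -> 'g'  (+1)
  4. substitute 's' -> 'a'  (+1)
  5. substitute 't' -> 'l'  (+1)
Edit distance = 3
Max length = max(5, 5) = 5
Similarity = 1 - 3/5
= 0.4000


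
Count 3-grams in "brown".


Word: "brown" (length 5)
Number of 3-grams = length - 3 + 1 = 5 - 3 + 1
= 3


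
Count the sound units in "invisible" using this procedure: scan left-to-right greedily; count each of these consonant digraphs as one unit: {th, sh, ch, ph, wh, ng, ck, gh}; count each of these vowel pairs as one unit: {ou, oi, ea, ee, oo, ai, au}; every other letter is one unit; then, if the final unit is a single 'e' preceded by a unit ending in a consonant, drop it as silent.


Word: "invisible" (9 letters)
Left-to-right scan:
  (1) 'i' (letter)
  (2) 'n' (letter)
  (3) 'v' (letter)
  (4) 'i' (letter)
  (5) 's' (letter)
  (6) 'i' (letter)
  (7) 'b' (letter)
  (8) 'l' (letter)
  (9) 'e' (letter)
Units from scan: 9
Final unit is 'e' after a consonant -> drop as silent (-1)
Sound units = 8 units


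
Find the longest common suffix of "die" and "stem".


Word 1: "die"
Word 2: "stem"
Comparing from end:
  Pos -1: 'e' != 'm' (stop)
LCS = "" (length 0)


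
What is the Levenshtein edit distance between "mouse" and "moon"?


Word 1: "mouse" (length 5)
Word 2: "moon" (length 4)
One optimal edit sequence (insert/delete/substitute each cost 1):
  1. keep 'm'
  2. keep 'o'
  3. delete 'u'  (+1)
  4. substitute 's' -> 'o'  (+1)
  5. substitute 'e' -> 'n'  (+1)
Total edit operations: 3
Edit distance = 3


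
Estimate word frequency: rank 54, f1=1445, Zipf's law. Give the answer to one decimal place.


Zipf's law: f(r) = f(1) / r
f(1) = 1445
f(54) = 1445 / 54
= 26.8 occurrences


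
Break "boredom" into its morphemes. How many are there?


Word: "boredom"
Morphemes: bore | -dom
Each morpheme carries meaning
= 2 morphemes


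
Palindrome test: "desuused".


Word: "desuused"
Reversed: "desuused"
Forward == Backward? desuused == desuused
Palindrome = Yes


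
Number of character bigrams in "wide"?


Word: "wide" (length 4)
Number of 2-grams = length - 2 + 1 = 4 - 2 + 1
= 3


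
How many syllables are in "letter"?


Word: "letter"
Syllable breakdown: let-ter
Counting: 2 parts
= 2 syllables


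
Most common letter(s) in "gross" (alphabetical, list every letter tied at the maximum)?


Word: "gross"
Letter counts:
  'g': 1
  'o': 1
  'r': 1
  's': 2
Maximum count = 2
Most frequent = 's' (2 times each)


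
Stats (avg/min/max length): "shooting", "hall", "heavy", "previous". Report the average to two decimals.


Lengths: "shooting"=8, "hall"=4, "heavy"=5, "previous"=8
Sum = 25, Count = 4
Average = 25/4 = 6.25
= avg=6.25, min=4, max=8


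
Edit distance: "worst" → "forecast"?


Word 1: "worst" (length 5)
Word 2: "forecast" (length 8)
One optimal edit sequence (insert/delete/substitute each cost 1):
  1. substitute 'w' -> 'f'  (+1)
  2. keep 'o'
  3. keep 'r'
  4. insert 'e'  (+1)
  5. insert 'c'  (+1)
  6. insert 'a'  (+1)
  7. keep 's'
  8. keep 't'
Total edit operations: 4
Edit distance = 4


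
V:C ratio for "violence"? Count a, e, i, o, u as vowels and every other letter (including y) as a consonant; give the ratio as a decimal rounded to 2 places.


Word: "violence"
Vowels (a,e,i,o,u): 4
Consonants: 4
Ratio = 4/4
= 1.00


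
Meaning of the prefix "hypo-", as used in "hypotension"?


Prefix: hypo-
Example: hypotension = hypo- + tension
Meaning = under / below normal


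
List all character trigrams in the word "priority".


Word: "priority" (length 8)
Number of trigrams = 8 - 3 + 1 = 6
  Position 0: "pri"
  Position 1: "rio"
  Position 2: "ior"
  Position 3: "ori"
  Position 4: "rit"
  Position 5: "ity"
Trigrams = "pri", "rio", "ior", "ori", "rit", "ity"


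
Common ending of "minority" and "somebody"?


Word 1: "minority"
Word 2: "somebody"
Comparing from end:
  Pos -1: 'y' == 'y'
  Pos -2: 't' != 'd' (stop)
LCS = "y" (length 1)


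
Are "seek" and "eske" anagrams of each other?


Word 1: "seek" → sorted: eeks
Word 2: "eske" → sorted: eeks
Same letters? eeks == eeks
Anagram = Yes


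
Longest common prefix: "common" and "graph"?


Word 1: "common"
Word 2: "graph"
Comparing from start:
  Pos 0: 'c' != 'g' (stop)
LCP = "" (length 0)


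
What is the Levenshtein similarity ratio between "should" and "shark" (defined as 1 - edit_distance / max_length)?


Word 1: "should" (length 6)
Word 2: "shark" (length 5)
One optimal edit sequence:
  1. keep 's'
  2. keep 'h'
  3. delete 'o'  (+1)
  4. substitute 'u' -> 'a'  (+1)
  5. substitute 'l' -> 'r'  (+1)
  6. substitute 'd' -> 'k'  (+1)
Edit distance = 4
Max length = max(6, 5) = 6
Similarity = 1 - 4/6
= 0.3333


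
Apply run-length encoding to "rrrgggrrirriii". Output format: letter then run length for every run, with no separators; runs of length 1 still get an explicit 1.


String: "rrrgggrrirriii"
Scanning for consecutive runs:
  'r' x 3
  'g' x 3
  'r' x 2
  'i' x 1
  'r' x 2
  'i' x 3
RLE = "r3g3r2i1r2i3"


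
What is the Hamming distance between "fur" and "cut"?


Comparing character by character (same length = 3):
  Pos 0: 'f' vs 'c' !=
  Pos 1: 'u' vs 'u' =
  Pos 2: 'r' vs 't' !=
Hamming distance = 2


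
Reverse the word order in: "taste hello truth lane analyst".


Original: "taste hello truth lane analyst"
Words (1..n): taste | hello | truth | lane | analyst
Reversed (n..1): analyst | lane | truth | hello | taste
Result = "analyst lane truth hello taste"


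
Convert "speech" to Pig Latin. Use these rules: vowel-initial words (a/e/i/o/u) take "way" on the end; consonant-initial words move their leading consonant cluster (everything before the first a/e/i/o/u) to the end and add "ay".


Word: "speech"
Starts with consonant(s) → move to end, add 'ay'
Consonant cluster: "sp"
Pig Latin = "eechspay"


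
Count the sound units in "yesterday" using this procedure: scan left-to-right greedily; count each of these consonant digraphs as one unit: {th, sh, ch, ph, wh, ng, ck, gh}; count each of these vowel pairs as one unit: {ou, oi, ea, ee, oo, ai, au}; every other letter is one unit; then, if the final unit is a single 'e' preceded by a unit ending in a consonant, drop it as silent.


Word: "yesterday" (9 letters)
Left-to-right scan:
  [1] 'y' (letter)
  [2] 'e' (letter)
  [3] 's' (letter)
  [4] 't' (letter)
  [5] 'e' (letter)
  [6] 'r' (letter)
  [7] 'd' (letter)
  [8] 'a' (letter)
  [9] 'y' (letter)
Units from scan: 9
Sound units = 9 units


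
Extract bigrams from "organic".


Word: "organic" (length 7)
Number of bigrams = 7 - 2 + 1 = 6
  Position 0: "or"
  Position 1: "rg"
  Position 2: "ga"
  Position 3: "an"
  Position 4: "ni"
  Position 5: "ic"
Bigrams = "or", "rg", "ga", "an", "ni", "ic"


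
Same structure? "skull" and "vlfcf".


Pattern of "skull": [0, 1, 2, 3, 3]
Pattern of "vlfcf": [0, 1, 2, 3, 2]
Patterns do not match
Same pattern = No


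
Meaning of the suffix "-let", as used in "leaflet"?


Suffix: -let
As in: leaflet -> leaf + -let
Meaning = small


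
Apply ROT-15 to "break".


Word: "break"
Shift: 15
Each letter → (letter + shift) mod 26:
  'b' (1) + 15 = 16 → 'q'
  'r' (17) + 15 = 6 → 'g'
  'e' (4) + 15 = 19 → 't'
  'a' (0) + 15 = 15 → 'p'
  'k' (10) + 15 = 25 → 'z'
Result = "qgtpz"


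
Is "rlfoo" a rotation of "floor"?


Word: "floor", Candidate: "rlfoo"
Method: check if candidate is substring of word+word
"floorfloor" contains "rlfoo"? No
Is rotation = No


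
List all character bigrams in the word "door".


Word: "door" (length 4)
Number of bigrams = 4 - 2 + 1 = 3
  Position 0: "do"
  Position 1: "oo"
  Position 2: "or"
Bigrams = "do", "oo", "or"


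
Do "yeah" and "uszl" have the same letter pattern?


Pattern of "yeah": [0, 1, 2, 3]
Pattern of "uszl": [0, 1, 2, 3]
Patterns match
Same pattern = Yes


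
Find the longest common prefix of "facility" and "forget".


Word 1: "facility"
Word 2: "forget"
Comparing from start:
  Pos 0: 'f' == 'f'
  Pos 1: 'a' != 'o' (stop)
LCP = "f" (length 1)


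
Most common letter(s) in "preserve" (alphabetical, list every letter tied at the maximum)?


Word: "preserve"
Letter counts:
  'e': 3
  'p': 1
  'r': 2
  's': 1
  'v': 1
Maximum count = 3
Most frequent = 'e' (3 times each)


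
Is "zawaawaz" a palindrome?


Word: "zawaawaz"
Reversed: "zawaawaz"
Forward == Backward? zawaawaz == zawaawaz
Palindrome = Yes


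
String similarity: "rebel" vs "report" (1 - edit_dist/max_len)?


Word 1: "rebel" (length 5)
Word 2: "report" (length 6)
One optimal edit sequence:
  1. keep 'r'
  2. keep 'e'
  3. insert 'p'  (+1)
  4. substitute 'b' -> 'o'  (+1)
  5. substitute 'e' -> 'r'  (+1)
  6. substitute 'l' -> 't'  (+1)
Edit distance = 4
Max length = max(5, 6) = 6
Similarity = 1 - 4/6
= 0.3333


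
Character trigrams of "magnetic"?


Word: "magnetic" (length 8)
Number of trigrams = 8 - 3 + 1 = 6
  Position 0: "mag"
  Position 1: "agn"
  Position 2: "gne"
  Position 3: "net"
  Position 4: "eti"
  Position 5: "tic"
Trigrams = "mag", "agn", "gne", "net", "eti", "tic"


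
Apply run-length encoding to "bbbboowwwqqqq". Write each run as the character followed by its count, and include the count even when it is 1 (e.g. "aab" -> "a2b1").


String: "bbbboowwwqqqq"
Scanning for consecutive runs:
  'b' x 4
  'o' x 2
  'w' x 3
  'q' x 4
RLE = "b4o2w3q4"


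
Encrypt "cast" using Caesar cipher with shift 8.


Word: "cast"
Shift: 8
Each letter → (letter + shift) mod 26:
  'c' (2) + 8 = 10 → 'k'
  'a' (0) + 8 = 8 → 'i'
  's' (18) + 8 = 0 → 'a'
  't' (19) + 8 = 1 → 'b'
Result = "kiab"


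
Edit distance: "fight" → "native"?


Word 1: "fight" (length 5)
Word 2: "native" (length 6)
One optimal edit sequence (insert/delete/substitute each cost 1):
  1. insert 'n'  (+1)
  2. substitute 'f' -> 'a'  (+1)
  3. substitute 'i' -> 't'  (+1)
  4. substitute 'g' -> 'i'  (+1)
  5. substitute 'h' -> 'v'  (+1)
  6. substitute 't' -> 'e'  (+1)
Total edit operations: 6
Edit distance = 6


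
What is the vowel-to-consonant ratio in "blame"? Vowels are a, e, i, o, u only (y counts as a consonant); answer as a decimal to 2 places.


Word: "blame"
Vowels (a,e,i,o,u): 2
Consonants: 3
Ratio = 2/3
= 0.67


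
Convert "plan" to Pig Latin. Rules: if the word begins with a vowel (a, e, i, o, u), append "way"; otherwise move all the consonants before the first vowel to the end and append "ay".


Word: "plan"
Starts with consonant(s) → move to end, add 'ay'
Consonant cluster: "pl"
Pig Latin = "anplay"


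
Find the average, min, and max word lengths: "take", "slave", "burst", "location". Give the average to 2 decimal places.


Lengths: "take"=4, "slave"=5, "burst"=5, "location"=8
Sum = 22, Count = 4
Average = 22/4 = 5.50
= avg=5.50, min=4, max=8


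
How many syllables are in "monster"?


Word: "monster"
Syllable breakdown: mon-ster
Counting: 2 parts
= 2 syllables


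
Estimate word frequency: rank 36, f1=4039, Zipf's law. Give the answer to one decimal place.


Zipf's law: f(r) = f(1) / r
f(1) = 4039
f(36) = 4039 / 36
= 112.2 occurrences


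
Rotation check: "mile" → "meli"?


Word: "mile", Candidate: "meli"
Method: check if candidate is substring of word+word
"milemile" contains "meli"? No
Is rotation = No


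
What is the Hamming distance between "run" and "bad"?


Comparing character by character (same length = 3):
  Pos 0: 'r' vs 'b' !=
  Pos 1: 'u' vs 'a' !=
  Pos 2: 'n' vs 'd' !=
Hamming distance = 3


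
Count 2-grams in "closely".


Word: "closely" (length 7)
Number of 2-grams = length - 2 + 1 = 7 - 2 + 1
= 6


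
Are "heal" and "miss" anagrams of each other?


Word 1: "heal" → sorted: aehl
Word 2: "miss" → sorted: imss
Same letters? aehl != imss
Anagram = No


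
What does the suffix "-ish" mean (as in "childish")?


Suffix: -ish
Example: childish (child + -ish)
Meaning = somewhat / having the qualities of


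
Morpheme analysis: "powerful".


Word: "powerful"
Morphemes: power + -ful
Each morpheme carries meaning
= 2 morphemes


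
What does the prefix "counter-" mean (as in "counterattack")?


Prefix: counter-
As in: counterattack -> counter- + attack
Meaning = against / opposite


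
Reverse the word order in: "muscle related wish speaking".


Original: "muscle related wish speaking"
Words (1..n): muscle | related | wish | speaking
Reversed (n..1): speaking | wish | related | muscle
Result = "speaking wish related muscle"


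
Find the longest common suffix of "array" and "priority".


Word 1: "array"
Word 2: "priority"
Comparing from end:
  Pos -1: 'y' == 'y'
  Pos -2: 'a' != 't' (stop)
LCS = "y" (length 1)


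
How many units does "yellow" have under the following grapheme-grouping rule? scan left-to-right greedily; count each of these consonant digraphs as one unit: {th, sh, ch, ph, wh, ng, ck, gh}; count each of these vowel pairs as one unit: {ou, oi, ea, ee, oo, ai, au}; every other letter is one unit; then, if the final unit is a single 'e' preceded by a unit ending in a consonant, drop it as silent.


Word: "yellow" (6 letters)
Left-to-right scan:
  [1] 'y' (letter)
  [2] 'e' (letter)
  [3] 'l' (letter)
  [4] 'l' (letter)
  [5] 'o' (letter)
  [6] 'w' (letter)
Units from scan: 6
Sound units = 6 units


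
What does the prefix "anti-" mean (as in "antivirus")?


Prefix: anti-
Example: antivirus = anti- + virus
Meaning = against


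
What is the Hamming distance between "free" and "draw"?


Comparing character by character (same length = 4):
  Pos 0: 'f' vs 'd' !=
  Pos 1: 'r' vs 'r' =
  Pos 2: 'e' vs 'a' !=
  Pos 3: 'e' vs 'w' !=
Hamming distance = 3


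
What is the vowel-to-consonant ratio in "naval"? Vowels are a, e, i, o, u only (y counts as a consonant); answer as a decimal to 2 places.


Word: "naval"
Vowels (a,e,i,o,u): 2
Consonants: 3
Ratio = 2/3
= 0.67


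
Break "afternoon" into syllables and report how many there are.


Word: "afternoon"
Syllable breakdown: af | ter | noon
Counting: 3 parts
= 3 syllables


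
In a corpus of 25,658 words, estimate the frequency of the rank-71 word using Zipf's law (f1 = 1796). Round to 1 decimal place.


Zipf's law: f(r) = f(1) / r
f(1) = 1796
f(71) = 1796 / 71
= 25.3 occurrences


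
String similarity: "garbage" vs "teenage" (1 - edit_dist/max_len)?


Word 1: "garbage" (length 7)
Word 2: "teenage" (length 7)
One optimal edit sequence:
  1. substitute 'g' -> 't'  (+1)
  2. substitute 'a' -> 'e'  (+1)
  3. substitute 'r' -> 'e'  (+1)
  4. substitute 'b' -> 'n'  (+1)
  5. keep 'a'
  6. keep 'g'
  7. keep 'e'
Edit distance = 4
Max length = max(7, 7) = 7
Similarity = 1 - 4/7
= 0.4286


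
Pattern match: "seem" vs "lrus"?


Pattern of "seem": [0, 1, 1, 2]
Pattern of "lrus": [0, 1, 2, 3]
Patterns do not match
Same pattern = No


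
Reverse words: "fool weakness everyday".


Original: "fool weakness everyday"
Words (1..n): fool | weakness | everyday
Reversed (n..1): everyday | weakness | fool
Result = "everyday weakness fool"


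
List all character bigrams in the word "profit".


Word: "profit" (length 6)
Number of bigrams = 6 - 2 + 1 = 5
  Position 0: "pr"
  Position 1: "ro"
  Position 2: "of"
  Position 3: "fi"
  Position 4: "it"
Bigrams = "pr", "ro", "of", "fi", "it"


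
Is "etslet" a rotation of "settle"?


Word: "settle", Candidate: "etslet"
Method: check if candidate is substring of word+word
"settlesettle" contains "etslet"? No
Is rotation = No


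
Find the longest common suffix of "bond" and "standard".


Word 1: "bond"
Word 2: "standard"
Comparing from end:
  Pos -1: 'd' == 'd'
  Pos -2: 'n' != 'r' (stop)
LCS = "d" (length 1)


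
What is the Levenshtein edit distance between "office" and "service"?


Word 1: "office" (length 6)
Word 2: "service" (length 7)
One optimal edit sequence (insert/delete/substitute each cost 1):
  1. insert 's'  (+1)
  2. substitute 'o' -> 'e'  (+1)
  3. substitute 'f' -> 'r'  (+1)
  4. substitute 'f' -> 'v'  (+1)
  5. keep 'i'
  6. keep 'c'
  7. keep 'e'
Total edit operations: 4
Edit distance = 4


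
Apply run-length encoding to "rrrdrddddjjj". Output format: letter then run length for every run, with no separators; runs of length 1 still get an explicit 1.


String: "rrrdrddddjjj"
Scanning for consecutive runs:
  'r' x 3
  'd' x 1
  'r' x 1
  'd' x 4
  'j' x 3
RLE = "r3d1r1d4j3"


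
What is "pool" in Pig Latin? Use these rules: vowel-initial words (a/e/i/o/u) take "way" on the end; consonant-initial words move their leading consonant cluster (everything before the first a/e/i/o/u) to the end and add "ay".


Word: "pool"
Starts with consonant(s) → move to end, add 'ay'
Consonant cluster: "p"
Pig Latin = "oolpay"


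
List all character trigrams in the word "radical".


Word: "radical" (length 7)
Number of trigrams = 7 - 3 + 1 = 5
  Position 0: "rad"
  Position 1: "adi"
  Position 2: "dic"
  Position 3: "ica"
  Position 4: "cal"
Trigrams = "rad", "adi", "dic", "ica", "cal"


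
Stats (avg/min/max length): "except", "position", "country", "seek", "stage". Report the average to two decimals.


Lengths: "except"=6, "position"=8, "country"=7, "seek"=4, "stage"=5
Sum = 30, Count = 5
Average = 30/5 = 6.00
= avg=6.00, min=4, max=8


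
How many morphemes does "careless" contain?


Word: "careless"
Morphemes: care | -less
Each morpheme carries meaning
= 2 morphemes
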